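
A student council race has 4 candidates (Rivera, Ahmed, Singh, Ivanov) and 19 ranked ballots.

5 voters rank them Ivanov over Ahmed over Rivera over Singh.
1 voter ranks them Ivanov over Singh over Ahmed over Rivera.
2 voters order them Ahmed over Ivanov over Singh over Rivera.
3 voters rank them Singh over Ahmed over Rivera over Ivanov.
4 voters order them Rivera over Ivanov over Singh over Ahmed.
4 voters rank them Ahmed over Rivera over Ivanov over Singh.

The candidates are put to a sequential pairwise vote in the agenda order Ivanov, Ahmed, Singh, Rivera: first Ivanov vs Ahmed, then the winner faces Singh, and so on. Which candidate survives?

Rivera

Round 1: Ivanov vs Ahmed — 10–9, Ivanov advances.
Round 2: Ivanov vs Singh — 16–3, Ivanov advances.
Round 3: Ivanov vs Rivera — 8–11, Rivera advances.
Rivera survives the agenda.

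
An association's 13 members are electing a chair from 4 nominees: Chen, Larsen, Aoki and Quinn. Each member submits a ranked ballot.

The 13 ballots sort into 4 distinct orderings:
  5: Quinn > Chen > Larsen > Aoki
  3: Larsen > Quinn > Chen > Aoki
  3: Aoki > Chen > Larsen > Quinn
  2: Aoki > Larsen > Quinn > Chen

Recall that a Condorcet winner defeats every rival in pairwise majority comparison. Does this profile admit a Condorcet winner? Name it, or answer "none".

Check each pair by majority over 13 ballots:
Chen vs Larsen: 8 to 5, Chen.
Chen vs Aoki: 5+3 = 8 for Chen, 5 for Aoki — Chen by 8–5.
Chen vs Quinn: Chen is ranked higher on 3 ballots, Quinn on 10. Quinn wins 10–3.
Larsen vs Aoki: Larsen preferred on 5+3 = 8 ballots; Larsen wins 8–5.
Larsen vs Quinn: 8 to 5, Larsen.
Aoki vs Quinn: 5 to 8, Quinn.
No candidate is unbeaten: Chen loses to Quinn; Larsen loses to Chen; Aoki loses to Chen; Quinn loses to Larsen. In particular Chen → Larsen → Quinn → Chen is a majority cycle — no Condorcet winner exists.

none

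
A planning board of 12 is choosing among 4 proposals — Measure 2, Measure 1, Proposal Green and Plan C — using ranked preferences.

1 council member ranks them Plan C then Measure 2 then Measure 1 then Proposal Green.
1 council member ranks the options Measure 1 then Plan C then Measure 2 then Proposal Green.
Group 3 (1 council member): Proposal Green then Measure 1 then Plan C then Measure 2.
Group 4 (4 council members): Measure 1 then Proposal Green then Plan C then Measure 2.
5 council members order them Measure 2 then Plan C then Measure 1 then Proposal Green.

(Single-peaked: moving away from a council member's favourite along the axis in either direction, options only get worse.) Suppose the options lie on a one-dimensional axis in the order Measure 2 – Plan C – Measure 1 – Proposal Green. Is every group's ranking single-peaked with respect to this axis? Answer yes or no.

Axis positions: Measure 2=1, Plan C=2, Measure 1=3, Proposal Green=4.
Group 1 (peak Plan C at position 2): ranking walks positions 2-1-3-4, expanding outward from the peak — single-peaked.
Group 2 (peak Measure 1 at position 3): ranking walks positions 3-2-1-4, expanding outward from the peak — single-peaked.
Group 3 (peak Proposal Green at position 4): ranking walks positions 4-3-2-1, expanding outward from the peak — single-peaked.
Group 4 (peak Measure 1 at position 3): ranking walks positions 3-4-2-1, expanding outward from the peak — single-peaked.
Group 5 (peak Measure 2 at position 1): ranking walks positions 1-2-3-4, expanding outward from the peak — single-peaked.
Every ranking is single-peaked on this axis.

yes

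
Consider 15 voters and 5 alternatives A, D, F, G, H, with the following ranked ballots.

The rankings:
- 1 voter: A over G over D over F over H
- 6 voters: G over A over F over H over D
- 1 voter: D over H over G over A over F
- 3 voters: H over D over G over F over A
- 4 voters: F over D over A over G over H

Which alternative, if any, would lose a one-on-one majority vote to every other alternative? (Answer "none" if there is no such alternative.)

none

Head-to-head results (15 voters):
A vs D: A preferred on 1+6 = 7 ballots; D wins 8–7.
A vs F: A, 8–7.
A vs G: A preferred on 1+4 = 5 ballots; G wins 10–5.
A vs H: A, 11–4.
D vs F: D is ranked higher on 1+1+3 = 5 ballots, F on 10. F wins 10–5.
D vs G: D preferred on 1+3+4 = 8 ballots; D wins 8–7.
D vs H: 6 to 9, H.
F vs G: F is ranked higher on 4 ballots, G on 11. G wins 11–4.
F vs H: F wins 11–4.
G vs H: G wins 11–4.
No alternative is winless: A beats F; D beats A; F beats D; G beats A; H beats D. There is no Condorcet loser.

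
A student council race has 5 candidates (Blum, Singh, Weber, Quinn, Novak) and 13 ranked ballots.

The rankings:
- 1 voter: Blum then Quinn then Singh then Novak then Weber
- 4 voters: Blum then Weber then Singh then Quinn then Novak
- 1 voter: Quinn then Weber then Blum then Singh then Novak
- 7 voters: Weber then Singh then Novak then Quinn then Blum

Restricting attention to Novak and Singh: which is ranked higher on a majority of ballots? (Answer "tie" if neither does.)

No ballot ranks Novak above Singh: 0.
Ballots ranking Singh above Novak: 13 − 0 = 13.
Singh wins the head-to-head 13–0.

Singh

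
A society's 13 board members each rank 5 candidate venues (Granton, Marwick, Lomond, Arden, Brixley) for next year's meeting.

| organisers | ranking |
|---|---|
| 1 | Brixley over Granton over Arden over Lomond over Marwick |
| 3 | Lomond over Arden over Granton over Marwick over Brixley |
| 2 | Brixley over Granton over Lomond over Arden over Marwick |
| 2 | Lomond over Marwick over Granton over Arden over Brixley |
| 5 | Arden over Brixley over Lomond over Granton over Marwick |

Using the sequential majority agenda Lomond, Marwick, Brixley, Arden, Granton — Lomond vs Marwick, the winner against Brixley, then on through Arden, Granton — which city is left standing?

Arden

Round 1: Lomond vs Marwick — 13–0, Lomond advances.
Round 2: Lomond vs Brixley — 5–8, Brixley advances.
Round 3: Brixley vs Arden — 3–10, Arden advances.
Round 4: Arden vs Granton — 8–5, Arden advances.
The agenda winner is Arden.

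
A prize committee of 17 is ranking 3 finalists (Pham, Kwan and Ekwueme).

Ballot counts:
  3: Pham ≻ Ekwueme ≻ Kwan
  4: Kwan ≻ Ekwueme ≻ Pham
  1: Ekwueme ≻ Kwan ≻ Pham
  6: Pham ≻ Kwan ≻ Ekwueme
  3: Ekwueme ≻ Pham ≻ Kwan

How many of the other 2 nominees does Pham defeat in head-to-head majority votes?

Pham against each rival (17 jurors):
Pham vs Kwan: 3+6+3 = 12 for Pham, 5 for Kwan — Pham by 12–5.
Pham vs Ekwueme: Pham is ranked higher on 3+6 = 9 ballots, Ekwueme on 8. Pham wins 9–8.
Pham beats Kwan, Ekwueme — 2 pairwise wins.

2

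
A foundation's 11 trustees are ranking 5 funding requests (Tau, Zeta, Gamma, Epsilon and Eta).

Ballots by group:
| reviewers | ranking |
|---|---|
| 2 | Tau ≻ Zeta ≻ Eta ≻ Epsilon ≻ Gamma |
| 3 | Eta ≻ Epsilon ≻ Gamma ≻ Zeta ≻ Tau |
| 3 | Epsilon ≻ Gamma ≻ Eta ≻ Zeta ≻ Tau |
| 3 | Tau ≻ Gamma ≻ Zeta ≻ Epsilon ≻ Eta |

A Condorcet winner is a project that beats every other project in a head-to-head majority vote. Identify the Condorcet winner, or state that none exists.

Head-to-head results (11 reviewers):
Tau vs Zeta: Tau is ranked higher on 2+3 = 5 ballots, Zeta on 6. Zeta wins 6–5.
Tau vs Gamma: Gamma, 6–5.
Tau vs Epsilon: Epsilon, 6–5.
Tau–Eta: Eta 6–5.
Zeta vs Gamma: Zeta is ranked higher on 2 ballots, Gamma on 9. Gamma wins 9–2.
Zeta vs Epsilon: 2+3 = 5 for Zeta, 6 for Epsilon — Epsilon by 6–5.
Zeta vs Eta: Eta wins 6–5.
Gamma–Epsilon: Epsilon 8–3.
Gamma vs Eta: Gamma preferred on 3+3 = 6 ballots; Gamma wins 6–5.
Epsilon vs Eta: Epsilon wins 6–5.
Epsilon beats each of Tau, Zeta, Gamma, Eta — Epsilon is the Condorcet winner.

Epsilon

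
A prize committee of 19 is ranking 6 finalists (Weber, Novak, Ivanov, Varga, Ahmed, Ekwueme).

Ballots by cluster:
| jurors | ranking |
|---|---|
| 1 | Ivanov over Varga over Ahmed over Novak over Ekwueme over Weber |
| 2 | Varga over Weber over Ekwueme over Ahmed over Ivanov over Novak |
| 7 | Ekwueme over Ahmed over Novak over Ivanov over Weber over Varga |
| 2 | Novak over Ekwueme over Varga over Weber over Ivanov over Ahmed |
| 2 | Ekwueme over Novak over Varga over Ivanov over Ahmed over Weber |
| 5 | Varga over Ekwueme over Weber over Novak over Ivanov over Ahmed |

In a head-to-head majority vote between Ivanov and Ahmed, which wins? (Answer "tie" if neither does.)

Ballots ranking Ivanov above Ahmed: 1 + 2 + 2 + 5 = 10.
Ballots ranking Ahmed above Ivanov: 19 − 10 = 9.
Ivanov wins the head-to-head 10–9.

Ivanov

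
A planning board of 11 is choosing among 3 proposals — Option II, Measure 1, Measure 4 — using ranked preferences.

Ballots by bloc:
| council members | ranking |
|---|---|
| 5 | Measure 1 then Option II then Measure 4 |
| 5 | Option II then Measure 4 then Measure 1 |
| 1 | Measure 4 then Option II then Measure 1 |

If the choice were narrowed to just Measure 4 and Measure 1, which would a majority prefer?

Measure 4

Ballots ranking Measure 4 above Measure 1: 5 + 1 = 6.
Ballots ranking Measure 1 above Measure 4: 11 − 6 = 5.
Measure 4 wins the head-to-head 6–5.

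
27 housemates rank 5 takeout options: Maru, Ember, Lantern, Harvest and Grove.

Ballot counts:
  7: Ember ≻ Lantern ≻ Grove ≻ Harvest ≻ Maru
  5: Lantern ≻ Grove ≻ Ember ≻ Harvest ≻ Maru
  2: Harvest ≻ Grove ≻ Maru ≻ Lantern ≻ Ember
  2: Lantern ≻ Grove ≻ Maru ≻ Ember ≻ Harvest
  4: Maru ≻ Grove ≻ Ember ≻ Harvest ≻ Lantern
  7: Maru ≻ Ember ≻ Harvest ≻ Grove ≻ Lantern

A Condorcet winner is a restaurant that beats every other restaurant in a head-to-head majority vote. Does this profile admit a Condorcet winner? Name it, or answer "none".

none

Check each pair by majority over 27 ballots:
Maru vs Ember: 15 to 12, Maru.
Maru vs Lantern: Lantern, 14–13.
Maru vs Harvest: 2+4+7 = 13 for Maru, 14 for Harvest — Harvest by 14–13.
Maru vs Grove: 4+7 = 11 for Maru, 16 for Grove — Grove by 16–11.
Ember vs Lantern: 18 to 9, Ember.
Ember vs Harvest: 7+5+2+4+7 = 25 for Ember, 2 for Harvest — Ember by 25–2.
Ember vs Grove: Ember, 14–13.
Lantern vs Harvest: Lantern wins 14–13.
Lantern vs Grove: Lantern, 14–13.
Harvest vs Grove: Grove wins 18–9.
No restaurant is unbeaten: Maru loses to Lantern; Ember loses to Maru; Lantern loses to Ember; Harvest loses to Ember; Grove loses to Ember. In particular Maru → Ember → Lantern → Maru is a majority cycle — no Condorcet winner exists.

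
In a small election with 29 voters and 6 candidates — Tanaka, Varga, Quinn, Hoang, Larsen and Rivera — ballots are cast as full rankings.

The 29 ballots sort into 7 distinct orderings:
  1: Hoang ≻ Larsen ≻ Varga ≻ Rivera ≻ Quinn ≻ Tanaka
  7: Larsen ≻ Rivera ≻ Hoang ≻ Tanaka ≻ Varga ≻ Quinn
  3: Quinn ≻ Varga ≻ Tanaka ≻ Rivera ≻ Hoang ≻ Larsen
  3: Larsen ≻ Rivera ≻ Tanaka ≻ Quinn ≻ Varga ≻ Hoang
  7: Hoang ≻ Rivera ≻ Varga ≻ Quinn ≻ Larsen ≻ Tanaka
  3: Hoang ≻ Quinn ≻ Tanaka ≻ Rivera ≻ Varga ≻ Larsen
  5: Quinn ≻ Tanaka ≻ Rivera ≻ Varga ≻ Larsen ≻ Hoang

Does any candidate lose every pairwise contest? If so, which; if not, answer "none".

Head-to-head results (29 voters):
Tanaka–Varga: Tanaka 18–11.
Tanaka vs Quinn: Quinn, 19–10.
Tanaka vs Hoang: Hoang wins 18–11.
Tanaka vs Larsen: Larsen, 18–11.
Tanaka–Rivera: Rivera 18–11.
Varga–Quinn: Varga 15–14.
Varga vs Hoang: Hoang, 18–11.
Varga vs Larsen: 18 to 11, Varga.
Varga vs Rivera: Rivera, 25–4.
Quinn vs Hoang: 3+3+5 = 11 for Quinn, 18 for Hoang — Hoang by 18–11.
Quinn vs Larsen: Quinn preferred on 3+7+3+5 = 18 ballots; Quinn wins 18–11.
Quinn vs Rivera: Quinn is ranked higher on 3+3+5 = 11 ballots, Rivera on 18. Rivera wins 18–11.
Hoang vs Larsen: Hoang preferred on 1+3+7+3 = 14 ballots; Larsen wins 15–14.
Hoang vs Rivera: Hoang is ranked higher on 1+7+3 = 11 ballots, Rivera on 18. Rivera wins 18–11.
Larsen vs Rivera: Larsen preferred on 1+7+3 = 11 ballots; Rivera wins 18–11.
Every candidate wins at least one matchup (Tanaka beats Varga; Varga beats Quinn; Quinn beats Tanaka; Hoang beats Tanaka; Larsen beats Tanaka; Rivera beats Tanaka), so there is no Condorcet loser.

none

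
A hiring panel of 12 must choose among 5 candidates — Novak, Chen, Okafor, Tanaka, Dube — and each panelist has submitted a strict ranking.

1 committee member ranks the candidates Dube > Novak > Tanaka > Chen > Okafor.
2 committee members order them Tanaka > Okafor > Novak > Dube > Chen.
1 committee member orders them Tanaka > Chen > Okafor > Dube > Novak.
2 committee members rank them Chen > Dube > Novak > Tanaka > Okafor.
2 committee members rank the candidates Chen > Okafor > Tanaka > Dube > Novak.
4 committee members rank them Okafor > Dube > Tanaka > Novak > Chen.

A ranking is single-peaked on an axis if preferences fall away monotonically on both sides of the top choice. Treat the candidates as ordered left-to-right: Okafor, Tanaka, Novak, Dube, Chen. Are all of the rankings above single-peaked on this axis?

Axis positions: Okafor=1, Tanaka=2, Novak=3, Dube=4, Chen=5.
Ballot type 1 (peak Dube at position 4): ranking walks positions 4-3-2-5-1, expanding outward from the peak — single-peaked.
Ballot type 2 (peak Tanaka at position 2): ranking walks positions 2-1-3-4-5, expanding outward from the peak — single-peaked.
Ballot type 3: ranking walks positions 2-5-1-4-3; Chen is ranked above Novak even though Novak lies between Chen and the peak Tanaka on the axis — preferences dip and rise again. Not single-peaked.
Ballot type 4 (peak Chen at position 5): ranking walks positions 5-4-3-2-1, expanding outward from the peak — single-peaked.
Ballot type 5: ranking walks positions 5-1-2-4-3; Okafor is ranked above Dube even though Dube lies between Okafor and the peak Chen on the axis — preferences dip and rise again. Not single-peaked.
Ballot type 6: ranking walks positions 1-4-2-3-5; Dube is ranked above Tanaka even though Tanaka lies between Dube and the peak Okafor on the axis — preferences dip and rise again. Not single-peaked.
Ballot type 3 violates single-peakedness, so the profile is not single-peaked on this axis.

no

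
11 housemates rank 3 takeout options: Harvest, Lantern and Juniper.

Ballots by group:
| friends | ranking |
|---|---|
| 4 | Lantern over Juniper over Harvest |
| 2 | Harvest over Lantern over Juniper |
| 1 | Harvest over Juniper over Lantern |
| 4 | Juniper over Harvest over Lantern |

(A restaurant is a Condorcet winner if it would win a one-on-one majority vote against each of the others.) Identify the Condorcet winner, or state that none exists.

Pairwise majorities:
Harvest vs Lantern: Harvest preferred on 2+1+4 = 7 ballots; Harvest wins 7–4.
Harvest–Juniper: Juniper 8–3.
Lantern vs Juniper: 4+2 = 6 for Lantern, 5 for Juniper — Lantern by 6–5.
No restaurant is unbeaten: Harvest loses to Juniper; Lantern loses to Harvest; Juniper loses to Lantern. In particular Harvest beats Lantern beats Juniper beats Harvest is a majority cycle — no Condorcet winner exists.

none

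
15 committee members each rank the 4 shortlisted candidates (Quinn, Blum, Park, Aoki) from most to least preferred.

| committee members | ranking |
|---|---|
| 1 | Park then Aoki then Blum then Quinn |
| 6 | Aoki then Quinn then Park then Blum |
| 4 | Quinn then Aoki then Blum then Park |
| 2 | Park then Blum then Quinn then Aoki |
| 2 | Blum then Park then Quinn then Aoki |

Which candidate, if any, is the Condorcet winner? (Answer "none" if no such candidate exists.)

Pairwise majorities:
Quinn vs Blum: 6+4 = 10 for Quinn, 5 for Blum — Quinn by 10–5.
Quinn vs Park: 10 to 5, Quinn.
Quinn vs Aoki: Quinn preferred on 4+2+2 = 8 ballots; Quinn wins 8–7.
Blum vs Park: 4+2 = 6 for Blum, 9 for Park — Park by 9–6.
Blum vs Aoki: 2+2 = 4 for Blum, 11 for Aoki — Aoki by 11–4.
Park vs Aoki: 5 to 10, Aoki.
Only Quinn has no losses; Quinn is the Condorcet winner.

Quinn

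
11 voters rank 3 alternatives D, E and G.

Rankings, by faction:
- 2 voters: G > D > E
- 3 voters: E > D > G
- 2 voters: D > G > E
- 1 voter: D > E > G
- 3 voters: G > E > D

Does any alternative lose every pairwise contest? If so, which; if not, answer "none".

Head-to-head results (11 voters):
D–E: E 6–5.
D vs G: D, 6–5.
E vs G: G, 7–4.
Each alternative has at least one pairwise win (D beats G; E beats D; G beats E) — no Condorcet loser.

none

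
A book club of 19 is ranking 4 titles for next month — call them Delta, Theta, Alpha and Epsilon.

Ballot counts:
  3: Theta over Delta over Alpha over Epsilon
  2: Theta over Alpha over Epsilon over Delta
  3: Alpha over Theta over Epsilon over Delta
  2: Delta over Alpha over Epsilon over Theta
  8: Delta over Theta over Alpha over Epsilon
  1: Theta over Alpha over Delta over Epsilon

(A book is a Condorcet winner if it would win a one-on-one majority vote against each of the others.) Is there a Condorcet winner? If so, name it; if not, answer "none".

Delta

Check each pair by majority over 19 ballots:
Delta vs Theta: Delta preferred on 2+8 = 10 ballots; Delta wins 10–9.
Delta vs Alpha: Delta is ranked higher on 3+2+8 = 13 ballots, Alpha on 6. Delta wins 13–6.
Delta vs Epsilon: Delta is ranked higher on 3+2+8+1 = 14 ballots, Epsilon on 5. Delta wins 14–5.
Theta vs Alpha: Theta is ranked higher on 3+2+8+1 = 14 ballots, Alpha on 5. Theta wins 14–5.
Theta vs Epsilon: Theta is ranked higher on 3+2+3+8+1 = 17 ballots, Epsilon on 2. Theta wins 17–2.
Alpha vs Epsilon: Alpha is ranked higher on 3+2+3+2+8+1 = 19 ballots, Epsilon on 0. Alpha wins 19–0.
Only Delta has no losses; Delta is the Condorcet winner.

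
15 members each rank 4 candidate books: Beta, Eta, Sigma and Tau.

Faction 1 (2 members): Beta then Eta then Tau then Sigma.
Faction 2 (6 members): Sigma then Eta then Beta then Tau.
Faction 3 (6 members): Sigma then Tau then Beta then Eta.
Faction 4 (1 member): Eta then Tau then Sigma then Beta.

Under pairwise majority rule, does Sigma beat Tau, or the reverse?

Ballots ranking Sigma above Tau: 6 + 6 = 12.
Ballots ranking Tau above Sigma: 15 − 12 = 3.
Sigma wins the head-to-head 12–3.

Sigma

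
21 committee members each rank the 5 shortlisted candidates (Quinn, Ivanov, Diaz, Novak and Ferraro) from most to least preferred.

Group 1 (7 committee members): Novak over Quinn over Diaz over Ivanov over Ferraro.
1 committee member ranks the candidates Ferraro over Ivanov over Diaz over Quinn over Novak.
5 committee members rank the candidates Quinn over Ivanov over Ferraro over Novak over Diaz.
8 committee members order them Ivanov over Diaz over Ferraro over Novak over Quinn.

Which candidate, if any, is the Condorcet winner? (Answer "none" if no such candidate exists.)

Pairwise majorities:
Quinn–Ivanov: Quinn 12–9.
Quinn vs Diaz: Quinn, 12–9.
Quinn–Novak: Novak 15–6.
Quinn–Ferraro: Quinn 12–9.
Ivanov vs Diaz: Ivanov, 14–7.
Ivanov vs Novak: Ivanov, 14–7.
Ivanov–Ferraro: Ivanov 20–1.
Diaz vs Novak: Novak, 12–9.
Diaz–Ferraro: Diaz 15–6.
Novak–Ferraro: Ferraro 14–7.
Each candidate drops at least one matchup (Quinn loses to Novak; Ivanov loses to Quinn; Diaz loses to Quinn; Novak loses to Ivanov; Ferraro loses to Quinn); the cycle Quinn → Ivanov → Novak → Quinn rules out a Condorcet winner.

none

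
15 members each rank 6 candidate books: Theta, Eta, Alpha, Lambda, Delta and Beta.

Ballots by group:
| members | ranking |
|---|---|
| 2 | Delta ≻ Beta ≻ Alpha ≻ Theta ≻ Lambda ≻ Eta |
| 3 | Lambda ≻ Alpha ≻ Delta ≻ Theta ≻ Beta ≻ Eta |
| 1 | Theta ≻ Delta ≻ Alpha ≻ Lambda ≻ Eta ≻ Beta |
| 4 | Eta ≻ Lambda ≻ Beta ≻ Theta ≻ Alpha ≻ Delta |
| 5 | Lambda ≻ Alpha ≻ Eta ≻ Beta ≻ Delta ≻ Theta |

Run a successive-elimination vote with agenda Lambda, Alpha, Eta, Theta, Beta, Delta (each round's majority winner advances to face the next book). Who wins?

Lambda

Round 1: Lambda vs Alpha — 12–3, Lambda advances.
Round 2: Lambda vs Eta — 11–4, Lambda advances.
Round 3: Lambda vs Theta — 12–3, Lambda advances.
Round 4: Lambda vs Beta — 13–2, Lambda advances.
Round 5: Lambda vs Delta — 12–3, Lambda advances.
Lambda survives the agenda.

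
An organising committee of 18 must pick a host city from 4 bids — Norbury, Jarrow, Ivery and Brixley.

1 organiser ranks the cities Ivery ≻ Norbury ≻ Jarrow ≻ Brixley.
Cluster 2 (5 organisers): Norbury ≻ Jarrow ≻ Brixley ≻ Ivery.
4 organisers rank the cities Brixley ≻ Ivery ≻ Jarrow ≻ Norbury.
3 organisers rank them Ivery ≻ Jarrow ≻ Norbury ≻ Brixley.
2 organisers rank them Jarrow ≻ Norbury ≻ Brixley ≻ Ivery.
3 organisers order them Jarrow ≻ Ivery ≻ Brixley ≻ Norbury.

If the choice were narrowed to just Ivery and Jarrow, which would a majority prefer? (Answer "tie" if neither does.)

Ballots ranking Ivery above Jarrow: 1 + 4 + 3 = 8.
Ballots ranking Jarrow above Ivery: 18 − 8 = 10.
Jarrow wins the head-to-head 10–8.

Jarrow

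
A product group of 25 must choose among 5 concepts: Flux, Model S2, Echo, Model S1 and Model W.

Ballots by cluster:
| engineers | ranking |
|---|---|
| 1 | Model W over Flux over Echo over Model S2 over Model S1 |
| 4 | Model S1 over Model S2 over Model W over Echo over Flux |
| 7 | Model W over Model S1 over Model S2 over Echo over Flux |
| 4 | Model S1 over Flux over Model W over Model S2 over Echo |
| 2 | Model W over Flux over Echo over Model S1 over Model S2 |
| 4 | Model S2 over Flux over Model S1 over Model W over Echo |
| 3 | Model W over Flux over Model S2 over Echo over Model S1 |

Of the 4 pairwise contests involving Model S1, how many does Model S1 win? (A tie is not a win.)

Model S1 against each rival (25 engineers):
Model S1 vs Flux: Model S1, 15–10.
Model S1 vs Model S2: Model S1 is ranked higher on 4+7+4+2 = 17 ballots, Model S2 on 8. Model S1 wins 17–8.
Model S1 vs Echo: Model S1 wins 19–6.
Model S1–Model W: Model W 13–12.
Model S1 beats Flux, Model S2, Echo; loses to Model W — 3 pairwise wins.

3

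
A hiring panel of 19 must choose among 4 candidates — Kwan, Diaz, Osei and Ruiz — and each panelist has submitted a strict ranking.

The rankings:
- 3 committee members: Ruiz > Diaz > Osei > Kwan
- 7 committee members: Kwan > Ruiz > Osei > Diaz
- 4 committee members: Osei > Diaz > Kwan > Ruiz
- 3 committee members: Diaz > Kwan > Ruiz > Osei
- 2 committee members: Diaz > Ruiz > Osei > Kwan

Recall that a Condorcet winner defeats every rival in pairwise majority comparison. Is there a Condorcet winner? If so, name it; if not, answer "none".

none

Pairwise majorities:
Kwan vs Diaz: Kwan is ranked higher on 7 ballots, Diaz on 12. Diaz wins 12–7.
Kwan–Osei: Kwan 10–9.
Kwan vs Ruiz: 14 to 5, Kwan.
Diaz–Osei: Osei 11–8.
Diaz vs Ruiz: Ruiz, 10–9.
Osei vs Ruiz: Ruiz wins 15–4.
No candidate is unbeaten: Kwan loses to Diaz; Diaz loses to Osei; Osei loses to Kwan; Ruiz loses to Kwan. In particular Kwan → Osei → Diaz → Kwan is a majority cycle — no Condorcet winner exists.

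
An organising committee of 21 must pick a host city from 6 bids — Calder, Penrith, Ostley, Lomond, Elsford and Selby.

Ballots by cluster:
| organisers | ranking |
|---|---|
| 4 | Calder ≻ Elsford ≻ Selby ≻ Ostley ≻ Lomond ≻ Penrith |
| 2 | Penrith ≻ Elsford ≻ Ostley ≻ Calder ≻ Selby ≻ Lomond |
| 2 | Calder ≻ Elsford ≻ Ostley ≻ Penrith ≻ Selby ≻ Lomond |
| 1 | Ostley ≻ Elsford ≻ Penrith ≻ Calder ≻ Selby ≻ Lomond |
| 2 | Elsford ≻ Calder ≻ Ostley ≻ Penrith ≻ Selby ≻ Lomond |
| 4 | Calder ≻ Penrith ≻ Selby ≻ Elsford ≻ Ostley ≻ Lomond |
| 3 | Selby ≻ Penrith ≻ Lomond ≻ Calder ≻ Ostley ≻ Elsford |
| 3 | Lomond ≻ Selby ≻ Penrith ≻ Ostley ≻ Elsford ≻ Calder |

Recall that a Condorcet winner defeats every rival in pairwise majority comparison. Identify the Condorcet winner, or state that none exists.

Calder

Head-to-head results (21 organisers):
Calder vs Penrith: Calder is ranked higher on 4+2+2+4 = 12 ballots, Penrith on 9. Calder wins 12–9.
Calder vs Ostley: 4+2+2+4+3 = 15 for Calder, 6 for Ostley — Calder by 15–6.
Calder vs Lomond: Calder is ranked higher on 4+2+2+1+2+4 = 15 ballots, Lomond on 6. Calder wins 15–6.
Calder vs Elsford: 4+2+4+3 = 13 for Calder, 8 for Elsford — Calder by 13–8.
Calder vs Selby: Calder preferred on 4+2+2+1+2+4 = 15 ballots; Calder wins 15–6.
Penrith vs Ostley: Penrith is ranked higher on 2+4+3+3 = 12 ballots, Ostley on 9. Penrith wins 12–9.
Penrith vs Lomond: Penrith is ranked higher on 2+2+1+2+4+3 = 14 ballots, Lomond on 7. Penrith wins 14–7.
Penrith vs Elsford: 2+4+3+3 = 12 for Penrith, 9 for Elsford — Penrith by 12–9.
Penrith vs Selby: 2+2+1+2+4 = 11 for Penrith, 10 for Selby — Penrith by 11–10.
Ostley vs Lomond: Ostley is ranked higher on 4+2+2+1+2+4 = 15 ballots, Lomond on 6. Ostley wins 15–6.
Ostley vs Elsford: 1+3+3 = 7 for Ostley, 14 for Elsford — Elsford by 14–7.
Ostley vs Selby: 7 to 14, Selby.
Lomond vs Elsford: 3+3 = 6 for Lomond, 15 for Elsford — Elsford by 15–6.
Lomond vs Selby: Lomond is ranked higher on 3 ballots, Selby on 18. Selby wins 18–3.
Elsford vs Selby: Elsford is ranked higher on 4+2+2+1+2 = 11 ballots, Selby on 10. Elsford wins 11–10.
Only Calder has no losses; Calder is the Condorcet winner.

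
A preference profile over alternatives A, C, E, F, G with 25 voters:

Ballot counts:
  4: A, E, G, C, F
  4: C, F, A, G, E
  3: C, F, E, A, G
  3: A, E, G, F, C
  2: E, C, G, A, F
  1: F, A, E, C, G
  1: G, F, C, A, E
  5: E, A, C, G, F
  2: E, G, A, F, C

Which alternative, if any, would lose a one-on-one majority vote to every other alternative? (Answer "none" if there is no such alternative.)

F

Head-to-head results (25 voters):
A vs C: A wins 15–10.
A vs E: A is ranked higher on 4+4+3+1+1 = 13 ballots, E on 12. A wins 13–12.
A vs F: A wins 16–9.
A–G: A 20–5.
C vs E: 4+3+1 = 8 for C, 17 for E — E by 17–8.
C–F: C 18–7.
C vs G: 4+3+2+1+5 = 15 for C, 10 for G — C by 15–10.
E vs F: E wins 16–9.
E vs G: E is ranked higher on 20 ballots, G on 5. E wins 20–5.
F vs G: F is ranked higher on 4+3+1 = 8 ballots, G on 17. G wins 17–8.
F is beaten in every head-to-head and is the Condorcet loser.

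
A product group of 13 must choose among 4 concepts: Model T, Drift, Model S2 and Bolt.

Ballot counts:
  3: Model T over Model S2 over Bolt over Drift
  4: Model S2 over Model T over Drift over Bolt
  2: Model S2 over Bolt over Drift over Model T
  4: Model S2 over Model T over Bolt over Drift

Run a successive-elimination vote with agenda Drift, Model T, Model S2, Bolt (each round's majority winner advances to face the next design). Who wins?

Round 1: Drift vs Model T — 2–11, Model T advances.
Round 2: Model T vs Model S2 — 3–10, Model S2 advances.
Round 3: Model S2 vs Bolt — 13–0, Model S2 advances.
The agenda winner is Model S2.

Model S2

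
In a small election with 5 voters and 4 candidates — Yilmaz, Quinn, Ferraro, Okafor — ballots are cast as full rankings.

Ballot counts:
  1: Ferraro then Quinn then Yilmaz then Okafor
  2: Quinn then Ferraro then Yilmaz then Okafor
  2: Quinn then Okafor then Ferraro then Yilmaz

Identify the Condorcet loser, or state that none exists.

Pairwise majorities:
Yilmaz vs Quinn: 0 for Yilmaz, 5 for Quinn — Quinn by 5–0.
Yilmaz vs Ferraro: Yilmaz is ranked higher on 0 ballots, Ferraro on 5. Ferraro wins 5–0.
Yilmaz vs Okafor: 1+2 = 3 for Yilmaz, 2 for Okafor — Yilmaz by 3–2.
Quinn–Ferraro: Quinn 4–1.
Quinn vs Okafor: 1+2+2 = 5 for Quinn, 0 for Okafor — Quinn by 5–0.
Ferraro vs Okafor: Ferraro, 3–2.
Okafor is beaten in every head-to-head and is the Condorcet loser.

Okafor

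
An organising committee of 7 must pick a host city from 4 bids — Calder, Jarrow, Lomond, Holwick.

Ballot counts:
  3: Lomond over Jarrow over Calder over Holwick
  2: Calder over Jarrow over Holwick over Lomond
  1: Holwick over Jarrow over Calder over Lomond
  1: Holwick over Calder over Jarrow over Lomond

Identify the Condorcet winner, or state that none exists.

Jarrow

Check each pair by majority over 7 ballots:
Calder vs Jarrow: Jarrow, 4–3.
Calder vs Lomond: Calder preferred on 2+1+1 = 4 ballots; Calder wins 4–3.
Calder vs Holwick: Calder wins 5–2.
Jarrow vs Lomond: 4 to 3, Jarrow.
Jarrow vs Holwick: Jarrow wins 5–2.
Lomond vs Holwick: Lomond is ranked higher on 3 ballots, Holwick on 4. Holwick wins 4–3.
Jarrow wins every pairwise contest, so Jarrow is the Condorcet winner.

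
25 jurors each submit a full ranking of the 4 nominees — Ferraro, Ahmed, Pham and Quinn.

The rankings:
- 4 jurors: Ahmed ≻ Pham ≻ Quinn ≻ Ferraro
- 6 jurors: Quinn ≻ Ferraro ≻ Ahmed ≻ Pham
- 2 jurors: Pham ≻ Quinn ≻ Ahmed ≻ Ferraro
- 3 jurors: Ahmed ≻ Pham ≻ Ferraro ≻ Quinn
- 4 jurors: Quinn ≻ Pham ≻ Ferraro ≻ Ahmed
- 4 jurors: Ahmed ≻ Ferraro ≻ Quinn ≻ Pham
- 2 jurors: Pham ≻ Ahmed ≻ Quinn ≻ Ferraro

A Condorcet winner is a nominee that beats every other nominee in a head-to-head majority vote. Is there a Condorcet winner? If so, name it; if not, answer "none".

Pairwise majorities:
Ferraro vs Ahmed: Ahmed, 15–10.
Ferraro vs Pham: Pham, 15–10.
Ferraro vs Quinn: Quinn, 18–7.
Ahmed vs Pham: Ahmed wins 17–8.
Ahmed–Quinn: Ahmed 13–12.
Pham–Quinn: Quinn 14–11.
Ahmed defeats every rival head-to-head and is the Condorcet winner.

Ahmed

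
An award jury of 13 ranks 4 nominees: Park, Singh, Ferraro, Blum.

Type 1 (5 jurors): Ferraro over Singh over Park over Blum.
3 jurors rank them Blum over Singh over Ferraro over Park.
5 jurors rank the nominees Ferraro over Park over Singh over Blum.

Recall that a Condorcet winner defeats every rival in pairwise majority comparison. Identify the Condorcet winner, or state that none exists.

Ferraro

Head-to-head results (13 jurors):
Park vs Singh: Singh wins 8–5.
Park–Ferraro: Ferraro 13–0.
Park vs Blum: Park wins 10–3.
Singh–Ferraro: Ferraro 10–3.
Singh vs Blum: 10 to 3, Singh.
Ferraro vs Blum: 10 to 3, Ferraro.
Only Ferraro has no losses; Ferraro is the Condorcet winner.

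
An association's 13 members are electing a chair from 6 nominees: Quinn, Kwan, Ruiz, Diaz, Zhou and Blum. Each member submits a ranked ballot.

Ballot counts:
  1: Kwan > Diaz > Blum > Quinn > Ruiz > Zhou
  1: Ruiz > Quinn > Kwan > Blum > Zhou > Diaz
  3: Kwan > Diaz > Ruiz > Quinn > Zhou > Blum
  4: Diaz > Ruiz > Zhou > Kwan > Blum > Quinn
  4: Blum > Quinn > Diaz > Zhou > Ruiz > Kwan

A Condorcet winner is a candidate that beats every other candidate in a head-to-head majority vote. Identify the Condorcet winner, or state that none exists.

Diaz

Check each pair by majority over 13 ballots:
Quinn vs Kwan: Kwan wins 8–5.
Quinn–Ruiz: Ruiz 8–5.
Quinn vs Diaz: Diaz, 8–5.
Quinn vs Zhou: Quinn, 9–4.
Quinn vs Blum: Blum, 9–4.
Kwan vs Ruiz: Ruiz wins 9–4.
Kwan vs Diaz: Diaz, 8–5.
Kwan vs Zhou: Zhou wins 8–5.
Kwan vs Blum: Kwan, 9–4.
Ruiz vs Diaz: Diaz, 12–1.
Ruiz–Zhou: Ruiz 9–4.
Ruiz–Blum: Ruiz 8–5.
Diaz vs Zhou: Diaz wins 12–1.
Diaz vs Blum: Diaz, 8–5.
Zhou vs Blum: Zhou, 7–6.
Diaz wins every pairwise contest, so Diaz is the Condorcet winner.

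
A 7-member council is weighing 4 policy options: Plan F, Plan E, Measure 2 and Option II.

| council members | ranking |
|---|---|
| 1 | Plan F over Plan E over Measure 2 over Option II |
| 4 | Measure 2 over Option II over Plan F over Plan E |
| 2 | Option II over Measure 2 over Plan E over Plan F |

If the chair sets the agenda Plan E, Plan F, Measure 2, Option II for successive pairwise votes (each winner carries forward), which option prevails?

Measure 2

Round 1: Plan E vs Plan F — 2–5, Plan F advances.
Round 2: Plan F vs Measure 2 — 1–6, Measure 2 advances.
Round 3: Measure 2 vs Option II — 5–2, Measure 2 advances.
Measure 2 survives the agenda.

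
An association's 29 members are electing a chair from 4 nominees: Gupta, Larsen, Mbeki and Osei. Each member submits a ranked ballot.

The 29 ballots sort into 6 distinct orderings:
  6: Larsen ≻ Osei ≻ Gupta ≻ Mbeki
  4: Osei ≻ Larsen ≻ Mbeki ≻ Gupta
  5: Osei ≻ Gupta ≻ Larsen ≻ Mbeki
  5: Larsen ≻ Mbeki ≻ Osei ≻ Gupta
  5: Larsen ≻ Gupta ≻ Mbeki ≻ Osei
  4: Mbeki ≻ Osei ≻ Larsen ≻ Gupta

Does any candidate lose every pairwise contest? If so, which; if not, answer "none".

Head-to-head results (29 voters):
Gupta vs Larsen: Gupta preferred on 5 ballots; Larsen wins 24–5.
Gupta vs Mbeki: Gupta preferred on 6+5+5 = 16 ballots; Gupta wins 16–13.
Gupta vs Osei: 5 for Gupta, 24 for Osei — Osei by 24–5.
Larsen vs Mbeki: Larsen is ranked higher on 6+4+5+5+5 = 25 ballots, Mbeki on 4. Larsen wins 25–4.
Larsen vs Osei: Larsen wins 16–13.
Mbeki vs Osei: Mbeki preferred on 5+5+4 = 14 ballots; Osei wins 15–14.
Mbeki is beaten in every head-to-head and is the Condorcet loser.

Mbeki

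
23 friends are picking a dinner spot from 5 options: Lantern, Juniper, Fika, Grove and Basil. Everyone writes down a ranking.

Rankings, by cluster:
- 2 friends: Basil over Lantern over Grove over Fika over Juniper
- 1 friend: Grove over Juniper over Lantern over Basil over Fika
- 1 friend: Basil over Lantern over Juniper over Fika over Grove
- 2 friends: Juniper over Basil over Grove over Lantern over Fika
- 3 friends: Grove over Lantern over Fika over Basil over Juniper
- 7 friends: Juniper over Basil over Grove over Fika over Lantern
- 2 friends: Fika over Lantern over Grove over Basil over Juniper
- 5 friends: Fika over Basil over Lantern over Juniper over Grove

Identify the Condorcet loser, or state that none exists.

none

Pairwise majorities:
Lantern vs Juniper: 2+1+3+2+5 = 13 for Lantern, 10 for Juniper — Lantern by 13–10.
Lantern vs Fika: Fika wins 14–9.
Lantern vs Grove: Grove, 13–10.
Lantern–Basil: Basil 17–6.
Juniper vs Fika: Fika, 12–11.
Juniper–Grove: Juniper 15–8.
Juniper vs Basil: Basil wins 13–10.
Fika vs Grove: Grove, 15–8.
Fika vs Basil: Fika is ranked higher on 3+2+5 = 10 ballots, Basil on 13. Basil wins 13–10.
Grove vs Basil: Grove is ranked higher on 1+3+2 = 6 ballots, Basil on 17. Basil wins 17–6.
Every restaurant wins at least one matchup (Lantern beats Juniper; Juniper beats Grove; Fika beats Lantern; Grove beats Lantern; Basil beats Lantern), so there is no Condorcet loser.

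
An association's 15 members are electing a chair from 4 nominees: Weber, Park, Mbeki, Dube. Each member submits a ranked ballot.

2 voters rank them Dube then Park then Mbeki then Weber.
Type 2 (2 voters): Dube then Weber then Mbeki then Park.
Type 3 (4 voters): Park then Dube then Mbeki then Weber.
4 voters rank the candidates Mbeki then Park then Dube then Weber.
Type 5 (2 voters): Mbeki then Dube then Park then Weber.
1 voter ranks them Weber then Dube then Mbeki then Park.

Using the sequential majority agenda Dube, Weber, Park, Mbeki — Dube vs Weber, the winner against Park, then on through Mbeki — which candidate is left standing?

Mbeki

Round 1: Dube vs Weber — 14–1, Dube advances.
Round 2: Dube vs Park — 7–8, Park advances.
Round 3: Park vs Mbeki — 6–9, Mbeki advances.
The agenda winner is Mbeki.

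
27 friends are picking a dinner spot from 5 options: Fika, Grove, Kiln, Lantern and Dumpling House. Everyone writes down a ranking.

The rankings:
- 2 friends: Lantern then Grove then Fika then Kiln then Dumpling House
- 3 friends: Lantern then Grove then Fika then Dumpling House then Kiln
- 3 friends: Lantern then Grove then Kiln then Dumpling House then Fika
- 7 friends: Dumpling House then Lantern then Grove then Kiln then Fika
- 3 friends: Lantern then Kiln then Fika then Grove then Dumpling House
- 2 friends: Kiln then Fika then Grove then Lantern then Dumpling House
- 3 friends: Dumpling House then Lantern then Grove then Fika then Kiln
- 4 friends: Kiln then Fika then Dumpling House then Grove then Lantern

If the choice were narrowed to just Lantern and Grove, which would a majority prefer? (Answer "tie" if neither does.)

Ballots ranking Lantern above Grove: 2 + 3 + 3 + 7 + 3 + 3 = 21.
Ballots ranking Grove above Lantern: 27 − 21 = 6.
Lantern wins the head-to-head 21–6.

Lantern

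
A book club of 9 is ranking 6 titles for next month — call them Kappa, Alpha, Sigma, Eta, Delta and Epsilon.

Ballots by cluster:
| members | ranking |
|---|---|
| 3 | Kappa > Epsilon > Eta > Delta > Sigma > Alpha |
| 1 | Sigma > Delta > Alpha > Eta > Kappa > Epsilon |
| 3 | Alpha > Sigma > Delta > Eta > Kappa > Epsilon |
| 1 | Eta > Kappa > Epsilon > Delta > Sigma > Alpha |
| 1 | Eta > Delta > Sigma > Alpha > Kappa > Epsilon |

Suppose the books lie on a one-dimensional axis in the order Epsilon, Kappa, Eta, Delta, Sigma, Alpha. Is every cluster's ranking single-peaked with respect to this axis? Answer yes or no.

Axis positions: Epsilon=1, Kappa=2, Eta=3, Delta=4, Sigma=5, Alpha=6.
Cluster 1 (peak Kappa at position 2): ranking walks positions 2-1-3-4-5-6, expanding outward from the peak — single-peaked.
Cluster 2 (peak Sigma at position 5): ranking walks positions 5-4-6-3-2-1, expanding outward from the peak — single-peaked.
Cluster 3 (peak Alpha at position 6): ranking walks positions 6-5-4-3-2-1, expanding outward from the peak — single-peaked.
Cluster 4 (peak Eta at position 3): ranking walks positions 3-2-1-4-5-6, expanding outward from the peak — single-peaked.
Cluster 5 (peak Eta at position 3): ranking walks positions 3-4-5-6-2-1, expanding outward from the peak — single-peaked.
Every ranking is single-peaked on this axis.

yes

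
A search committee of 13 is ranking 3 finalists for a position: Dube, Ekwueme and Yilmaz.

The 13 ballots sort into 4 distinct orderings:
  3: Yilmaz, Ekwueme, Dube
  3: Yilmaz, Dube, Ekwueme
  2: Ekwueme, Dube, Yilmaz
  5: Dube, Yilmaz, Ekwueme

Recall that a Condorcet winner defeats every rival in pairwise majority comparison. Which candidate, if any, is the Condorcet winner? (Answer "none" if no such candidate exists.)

Check each pair by majority over 13 ballots:
Dube vs Ekwueme: Dube wins 8–5.
Dube vs Yilmaz: Dube, 7–6.
Ekwueme vs Yilmaz: Yilmaz, 11–2.
Only Dube has no losses; Dube is the Condorcet winner.

Dube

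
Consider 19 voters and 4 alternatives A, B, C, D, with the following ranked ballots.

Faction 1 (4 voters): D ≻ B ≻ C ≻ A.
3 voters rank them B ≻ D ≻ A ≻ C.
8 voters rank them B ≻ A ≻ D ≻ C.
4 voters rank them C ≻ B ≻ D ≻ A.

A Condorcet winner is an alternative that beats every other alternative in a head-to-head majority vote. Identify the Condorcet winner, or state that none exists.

Pairwise majorities:
A vs B: 0 to 19, B.
A vs C: A is ranked higher on 3+8 = 11 ballots, C on 8. A wins 11–8.
A vs D: 8 to 11, D.
B vs C: B is ranked higher on 4+3+8 = 15 ballots, C on 4. B wins 15–4.
B vs D: 15 to 4, B.
C vs D: C preferred on 4 ballots; D wins 15–4.
B beats each of A, C, D — B is the Condorcet winner.

B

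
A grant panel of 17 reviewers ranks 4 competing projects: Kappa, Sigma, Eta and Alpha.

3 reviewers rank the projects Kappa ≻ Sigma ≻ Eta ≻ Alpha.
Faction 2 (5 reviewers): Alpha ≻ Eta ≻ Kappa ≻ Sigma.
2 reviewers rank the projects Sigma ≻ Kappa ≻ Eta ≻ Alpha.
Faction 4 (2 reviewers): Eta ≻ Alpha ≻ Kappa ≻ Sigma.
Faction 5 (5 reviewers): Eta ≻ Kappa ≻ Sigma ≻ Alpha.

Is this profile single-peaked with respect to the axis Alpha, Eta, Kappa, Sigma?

Axis positions: Alpha=1, Eta=2, Kappa=3, Sigma=4.
Faction 1 (peak Kappa at position 3): ranking walks positions 3-4-2-1, expanding outward from the peak — single-peaked.
Faction 2 (peak Alpha at position 1): ranking walks positions 1-2-3-4, expanding outward from the peak — single-peaked.
Faction 3 (peak Sigma at position 4): ranking walks positions 4-3-2-1, expanding outward from the peak — single-peaked.
Faction 4 (peak Eta at position 2): ranking walks positions 2-1-3-4, expanding outward from the peak — single-peaked.
Faction 5 (peak Eta at position 2): ranking walks positions 2-3-4-1, expanding outward from the peak — single-peaked.
Every ranking is single-peaked on this axis.

yes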